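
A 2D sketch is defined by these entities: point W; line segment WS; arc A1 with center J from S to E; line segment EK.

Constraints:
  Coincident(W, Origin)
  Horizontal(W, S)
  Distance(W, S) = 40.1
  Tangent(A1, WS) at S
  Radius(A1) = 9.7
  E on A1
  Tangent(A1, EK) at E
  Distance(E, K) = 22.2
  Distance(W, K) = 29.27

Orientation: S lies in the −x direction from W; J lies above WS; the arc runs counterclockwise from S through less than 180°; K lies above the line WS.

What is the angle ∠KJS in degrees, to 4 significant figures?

120.6°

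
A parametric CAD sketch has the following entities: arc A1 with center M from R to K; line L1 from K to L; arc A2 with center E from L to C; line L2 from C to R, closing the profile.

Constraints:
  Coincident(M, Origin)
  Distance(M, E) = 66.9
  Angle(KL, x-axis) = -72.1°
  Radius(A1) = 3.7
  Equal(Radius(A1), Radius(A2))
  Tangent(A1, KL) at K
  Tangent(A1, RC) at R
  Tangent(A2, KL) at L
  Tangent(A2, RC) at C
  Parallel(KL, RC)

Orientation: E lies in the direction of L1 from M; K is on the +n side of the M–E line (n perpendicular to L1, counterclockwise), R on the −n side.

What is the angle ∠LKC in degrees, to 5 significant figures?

6.3120°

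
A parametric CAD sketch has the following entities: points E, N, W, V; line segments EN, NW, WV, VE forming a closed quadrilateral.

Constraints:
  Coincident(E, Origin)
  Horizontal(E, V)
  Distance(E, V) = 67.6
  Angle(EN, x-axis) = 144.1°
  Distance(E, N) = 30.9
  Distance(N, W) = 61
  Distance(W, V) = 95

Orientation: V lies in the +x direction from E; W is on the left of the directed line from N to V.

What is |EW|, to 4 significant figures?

71.47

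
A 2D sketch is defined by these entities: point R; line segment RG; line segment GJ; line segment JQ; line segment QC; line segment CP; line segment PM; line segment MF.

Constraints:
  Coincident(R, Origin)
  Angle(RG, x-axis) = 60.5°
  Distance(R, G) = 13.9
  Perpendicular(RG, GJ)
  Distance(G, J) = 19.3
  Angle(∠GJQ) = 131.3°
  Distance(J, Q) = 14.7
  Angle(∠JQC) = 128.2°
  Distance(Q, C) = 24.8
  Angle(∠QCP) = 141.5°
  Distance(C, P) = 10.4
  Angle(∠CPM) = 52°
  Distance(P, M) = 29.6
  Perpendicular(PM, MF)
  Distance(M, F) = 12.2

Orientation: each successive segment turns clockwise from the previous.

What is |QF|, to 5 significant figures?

2.0068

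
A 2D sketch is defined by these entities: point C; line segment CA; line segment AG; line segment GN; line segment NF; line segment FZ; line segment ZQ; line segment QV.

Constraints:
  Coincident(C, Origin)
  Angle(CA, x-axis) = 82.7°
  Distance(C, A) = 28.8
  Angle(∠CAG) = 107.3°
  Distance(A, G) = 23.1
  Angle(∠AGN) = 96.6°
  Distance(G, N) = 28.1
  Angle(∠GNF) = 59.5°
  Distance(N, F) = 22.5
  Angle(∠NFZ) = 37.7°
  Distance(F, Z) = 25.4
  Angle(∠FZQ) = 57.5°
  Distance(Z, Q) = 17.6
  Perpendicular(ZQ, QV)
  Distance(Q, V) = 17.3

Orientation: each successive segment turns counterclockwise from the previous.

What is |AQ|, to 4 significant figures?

38.46

C is at the origin; CA runs at 82.7° with length 28.8, so A = (3.659, 28.57). ∠CAG = 107.3° gives AG at 155.4° from the x-axis; with |AG| = 23.1, G = (-17.34, 38.18). ∠AGN = 96.6° gives GN at -121.2° from the x-axis; with |GN| = 28.1, N = (-31.90, 14.15). ∠GNF = 59.5° gives NF at -0.7000° from the x-axis; with |NF| = 22.5, F = (-9.402, 13.87). ∠NFZ = 37.7° gives FZ at 141.6° from the x-axis; with |FZ| = 25.4, Z = (-29.31, 29.65). ∠FZQ = 57.5° gives ZQ at -95.90° from the x-axis; with |ZQ| = 17.6, Q = (-31.12, 12.14). Then |AQ| = |Q − A| = 38.46.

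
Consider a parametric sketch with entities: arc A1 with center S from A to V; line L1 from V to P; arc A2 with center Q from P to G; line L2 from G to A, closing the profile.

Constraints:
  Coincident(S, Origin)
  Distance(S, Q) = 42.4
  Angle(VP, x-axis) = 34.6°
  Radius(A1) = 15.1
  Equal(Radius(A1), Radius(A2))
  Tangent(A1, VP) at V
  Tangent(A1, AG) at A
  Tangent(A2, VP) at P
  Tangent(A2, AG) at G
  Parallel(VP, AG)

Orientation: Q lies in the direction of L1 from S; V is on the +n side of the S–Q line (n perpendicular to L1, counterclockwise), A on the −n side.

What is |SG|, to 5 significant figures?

45.009

Tangency of A1 to both parallel lines with radius 15.1 puts V and A at S ± 15.1·n: V = (-8.5744, 12.429), A = (8.5744, -12.429). Equal radii place P and G the same way about Q: P = Q + 15.1·n = (26.327, 36.506), G = Q − 15.1·n = (43.475, 11.647). Then |SG| = |G − S| = 45.009.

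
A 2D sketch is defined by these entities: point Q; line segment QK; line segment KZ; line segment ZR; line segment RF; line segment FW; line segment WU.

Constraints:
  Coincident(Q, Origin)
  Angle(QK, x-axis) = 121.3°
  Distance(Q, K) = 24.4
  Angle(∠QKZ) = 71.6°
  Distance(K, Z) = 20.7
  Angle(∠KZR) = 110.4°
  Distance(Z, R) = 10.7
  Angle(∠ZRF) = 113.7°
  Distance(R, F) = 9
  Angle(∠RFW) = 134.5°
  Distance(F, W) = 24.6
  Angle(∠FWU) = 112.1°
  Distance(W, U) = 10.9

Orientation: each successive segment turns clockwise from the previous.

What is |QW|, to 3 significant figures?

16.2

Q is at the origin; QK runs at 121.3° with length 24.4, so K = (-12.7, 20.8). ∠QKZ = 71.6° gives KZ at 12.9° from the x-axis; with |KZ| = 20.7, Z = (7.50, 25.5). ∠KZR = 110.4° gives ZR at -56.7° from the x-axis; with |ZR| = 10.7, R = (13.4, 16.5). ∠ZRF = 113.7° gives RF at -123° from the x-axis; with |RF| = 9.0, F = (8.47, 8.98). ∠RFW = 134.5° gives FW at -168° from the x-axis; with |FW| = 24.6, W = (-15.6, 4.07). Then |QW| = |W − Q| = 16.2.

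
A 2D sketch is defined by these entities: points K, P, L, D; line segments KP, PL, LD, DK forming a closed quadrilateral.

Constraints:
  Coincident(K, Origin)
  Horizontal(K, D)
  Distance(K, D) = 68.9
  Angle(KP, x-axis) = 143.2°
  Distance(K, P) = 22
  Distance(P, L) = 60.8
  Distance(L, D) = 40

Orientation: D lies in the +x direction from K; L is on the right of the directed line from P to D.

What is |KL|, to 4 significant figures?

38.91

Checks: |PL| = 60.80 ✓; |LD| = 40.00 ✓.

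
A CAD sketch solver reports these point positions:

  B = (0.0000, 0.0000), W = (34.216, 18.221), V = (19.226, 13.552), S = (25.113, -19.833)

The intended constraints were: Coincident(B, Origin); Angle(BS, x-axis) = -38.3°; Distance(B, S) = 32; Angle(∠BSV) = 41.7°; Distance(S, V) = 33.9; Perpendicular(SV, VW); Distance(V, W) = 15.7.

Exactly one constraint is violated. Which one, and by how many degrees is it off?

Perpendicular(SV, VW) — off by 7.30°.

B = (0.00, 0.00) ✓; BS at -38.30° ✓; |BS| = 32.00 ✓; ∠BSV = 41.70° ✓; |SV| = 33.90 ✓; ∠(SV, VW) = 82.70° ✗; |VW| = 15.70 ✓.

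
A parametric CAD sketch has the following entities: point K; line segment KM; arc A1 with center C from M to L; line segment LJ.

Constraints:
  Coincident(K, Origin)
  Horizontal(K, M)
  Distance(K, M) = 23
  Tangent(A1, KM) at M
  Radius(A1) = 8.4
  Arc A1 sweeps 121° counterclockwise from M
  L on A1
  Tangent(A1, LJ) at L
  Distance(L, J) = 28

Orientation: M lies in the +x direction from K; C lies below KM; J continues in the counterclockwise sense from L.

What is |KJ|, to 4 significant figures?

47.56

On A1, M sits at bearing 90° from C; a 121° counterclockwise sweep puts L at bearing 211°, so L = C + 8.4·(cos 211°, sin 211°) = (15.80, -12.73). Since A1 is tangent to LJ there, CL ⟂ LJ, so LJ runs along (−sin 211°, cos 211°); with |LJ| = 28.0, J = (30.22, -36.73). Then |KJ| = |J − K| = 47.56.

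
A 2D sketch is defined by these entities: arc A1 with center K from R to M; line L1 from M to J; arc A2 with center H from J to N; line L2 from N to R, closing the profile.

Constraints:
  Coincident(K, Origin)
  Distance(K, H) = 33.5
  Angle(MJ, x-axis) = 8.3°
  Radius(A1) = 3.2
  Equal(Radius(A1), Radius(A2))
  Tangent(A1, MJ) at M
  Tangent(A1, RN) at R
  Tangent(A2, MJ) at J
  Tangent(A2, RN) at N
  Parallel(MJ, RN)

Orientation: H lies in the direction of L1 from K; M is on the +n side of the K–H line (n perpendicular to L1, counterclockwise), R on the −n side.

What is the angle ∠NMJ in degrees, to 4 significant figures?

10.82°

Tangency of A1 to both parallel lines with radius 3.2 puts M and R at K ± 3.2·n: M = (-0.4619, 3.166), R = (0.4619, -3.166). Equal radii place J and N the same way about H: J = H + 3.2·n = (32.69, 8.002), N = H − 3.2·n = (33.61, 1.669). Then cos ∠NMJ = MN·MJ / (|MN||MJ|), giving 10.82°.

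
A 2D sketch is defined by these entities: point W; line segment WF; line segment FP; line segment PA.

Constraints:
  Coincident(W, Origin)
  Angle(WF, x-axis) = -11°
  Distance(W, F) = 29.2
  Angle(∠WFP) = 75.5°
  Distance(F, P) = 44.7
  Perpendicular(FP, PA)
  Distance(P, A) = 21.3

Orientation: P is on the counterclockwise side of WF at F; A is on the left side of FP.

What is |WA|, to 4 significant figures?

38.03

∠WFP = 75.5°, so FP runs at -11.0° + (180° − 75.5°) = 93.50° from the x-axis; with |FP| = 44.7, P = F + 44.7·(cos 93.50°, sin 93.50°) = (25.93, 39.05). FP ⟂ PA; with |PA| = 21.3 on the left of FP, A = P + 21.3·(-0.9981, -0.06105) = (4.674, 37.74). Then |WA| = |A − W| = 38.03.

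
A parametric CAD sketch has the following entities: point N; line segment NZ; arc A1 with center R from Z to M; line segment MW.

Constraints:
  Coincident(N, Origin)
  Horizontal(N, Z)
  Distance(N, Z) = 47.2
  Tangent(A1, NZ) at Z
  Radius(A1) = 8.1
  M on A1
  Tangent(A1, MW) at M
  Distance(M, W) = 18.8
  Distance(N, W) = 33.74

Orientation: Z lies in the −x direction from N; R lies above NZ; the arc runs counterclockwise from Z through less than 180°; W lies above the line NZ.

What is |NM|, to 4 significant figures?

41.08

N is at the origin; NZ is horizontal with |NZ| = 47.2 and Z on the −x side, so Z = (-47.20, 0.000). The tangent condition forces RZ to be normal to NZ, so R = Z + (0, 8.1) = (-47.20, 8.100). Since RM ⟂ MW (tangency), |RW| = √(8.1² + 18.8²) = 20.47 regardless of where M sits on A1. So W lies on both circle(N, 33.74) and circle(R, 20.47); the above-NZ intersection is W = (-28.94, 17.35). M is the foot of the tangent from W: M = (-40.98, 2.912).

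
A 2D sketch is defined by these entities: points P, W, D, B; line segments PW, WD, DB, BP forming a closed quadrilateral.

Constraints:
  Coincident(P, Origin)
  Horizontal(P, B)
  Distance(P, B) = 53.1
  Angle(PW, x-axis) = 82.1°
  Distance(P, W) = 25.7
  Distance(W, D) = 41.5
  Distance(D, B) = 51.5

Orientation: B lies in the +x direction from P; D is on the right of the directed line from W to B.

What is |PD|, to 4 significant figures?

16.57

Checks: |PB| = 53.10 ✓; |PW| = 25.70 ✓; |WD| = 41.50 ✓; |DB| = 51.50 ✓.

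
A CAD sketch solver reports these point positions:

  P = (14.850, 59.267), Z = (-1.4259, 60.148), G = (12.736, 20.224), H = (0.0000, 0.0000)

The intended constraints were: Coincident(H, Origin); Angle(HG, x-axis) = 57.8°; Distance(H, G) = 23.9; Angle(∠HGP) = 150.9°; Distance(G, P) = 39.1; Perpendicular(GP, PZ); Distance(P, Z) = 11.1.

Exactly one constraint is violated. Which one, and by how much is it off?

Distance(P, Z) = 11.1 — off by 5.20.

H = (0.00, 0.00) ✓; HG at 57.80° ✓; |HG| = 23.90 ✓; ∠HGP = 150.9° ✓; |GP| = 39.10 ✓; ∠(GP, PZ) = 90.00° ✓; |PZ| = 16.30 ✗.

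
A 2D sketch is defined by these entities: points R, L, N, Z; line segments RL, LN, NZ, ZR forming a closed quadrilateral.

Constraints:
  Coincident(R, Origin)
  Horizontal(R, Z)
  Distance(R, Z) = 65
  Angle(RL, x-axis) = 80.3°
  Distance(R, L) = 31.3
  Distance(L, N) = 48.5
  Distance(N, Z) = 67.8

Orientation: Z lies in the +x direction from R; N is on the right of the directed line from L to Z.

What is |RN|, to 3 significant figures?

17.3

Checks: |LN| = 48.50 ✓; |NZ| = 67.80 ✓.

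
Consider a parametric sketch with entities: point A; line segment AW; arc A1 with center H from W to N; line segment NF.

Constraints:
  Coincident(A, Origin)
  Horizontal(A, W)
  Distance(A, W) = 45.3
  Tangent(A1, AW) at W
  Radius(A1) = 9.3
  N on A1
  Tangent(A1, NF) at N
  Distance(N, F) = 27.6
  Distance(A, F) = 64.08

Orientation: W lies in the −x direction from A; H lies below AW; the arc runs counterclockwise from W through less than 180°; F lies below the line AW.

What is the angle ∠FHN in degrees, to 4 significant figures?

71.38°

Checks: |HN| = 9.300 ✓; ∠(HN, NF) = 90.00° ✓; |NF| = 27.60 ✓; |AF| = 64.08 ✓.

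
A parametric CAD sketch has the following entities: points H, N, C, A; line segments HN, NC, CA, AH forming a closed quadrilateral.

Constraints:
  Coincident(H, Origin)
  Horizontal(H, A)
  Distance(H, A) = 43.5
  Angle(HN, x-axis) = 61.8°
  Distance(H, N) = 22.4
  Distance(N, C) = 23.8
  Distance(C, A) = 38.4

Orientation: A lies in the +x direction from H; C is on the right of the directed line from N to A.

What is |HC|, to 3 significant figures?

6.29

Checks: H = (0.00, 0.00) ✓; |NC| = 23.80 ✓; |CA| = 38.40 ✓.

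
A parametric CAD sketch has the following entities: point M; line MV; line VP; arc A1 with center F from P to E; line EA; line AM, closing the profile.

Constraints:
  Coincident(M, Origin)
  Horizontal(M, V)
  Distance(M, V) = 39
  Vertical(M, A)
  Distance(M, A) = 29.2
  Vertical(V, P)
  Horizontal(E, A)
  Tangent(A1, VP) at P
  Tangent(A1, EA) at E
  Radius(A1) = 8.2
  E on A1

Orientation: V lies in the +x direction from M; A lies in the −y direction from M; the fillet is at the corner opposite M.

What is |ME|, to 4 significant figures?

42.44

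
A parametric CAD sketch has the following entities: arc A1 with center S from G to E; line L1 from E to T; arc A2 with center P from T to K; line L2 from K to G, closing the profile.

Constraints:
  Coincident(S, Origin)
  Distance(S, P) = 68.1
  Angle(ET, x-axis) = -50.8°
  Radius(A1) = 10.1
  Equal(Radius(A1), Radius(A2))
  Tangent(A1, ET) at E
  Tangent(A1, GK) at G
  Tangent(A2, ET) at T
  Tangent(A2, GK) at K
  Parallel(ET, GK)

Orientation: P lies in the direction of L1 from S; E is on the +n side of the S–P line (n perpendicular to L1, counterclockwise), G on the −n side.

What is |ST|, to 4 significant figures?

68.84

The slot axis is L1's direction at -50.8°, so u = (cos -50.8°, sin -50.8°) = (0.6320, -0.7749) and n = (−sin -50.8°, cos -50.8°) = (0.7749, 0.6320). S is at the origin and P lies 68.1 along u from S, so P = 68.1·u = (43.04, -52.77). Tangency of A1 to both parallel lines with radius 10.1 puts E and G at S ± 10.1·n: E = (7.827, 6.383), G = (-7.827, -6.383). Equal radii place T and K the same way about P: T = P + 10.1·n = (50.87, -46.39), K = P − 10.1·n = (35.21, -59.16). Then |ST| = |T − S| = 68.84.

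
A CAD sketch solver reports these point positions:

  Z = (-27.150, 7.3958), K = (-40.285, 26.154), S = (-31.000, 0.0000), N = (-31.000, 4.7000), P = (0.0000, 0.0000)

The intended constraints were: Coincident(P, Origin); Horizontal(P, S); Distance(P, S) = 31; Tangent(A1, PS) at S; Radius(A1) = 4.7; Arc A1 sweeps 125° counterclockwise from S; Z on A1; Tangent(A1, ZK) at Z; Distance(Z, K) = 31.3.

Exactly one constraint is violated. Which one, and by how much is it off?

Distance(Z, K) = 31.3 — off by 8.40.

P = (0.00, 0.00) ✓; P.y = 0.00, S.y = 0.00 ✓; |PS| = 31.00 ✓; ∠(NS, SP) = 90.00° ✓; |NS| = 4.700 ✓; bearing(N→Z) − bearing(N→S) = 125.0° ✓; |NZ| = 4.700 ✓; ∠(NZ, ZK) = 90.00° ✓; |ZK| = 22.90 ✗.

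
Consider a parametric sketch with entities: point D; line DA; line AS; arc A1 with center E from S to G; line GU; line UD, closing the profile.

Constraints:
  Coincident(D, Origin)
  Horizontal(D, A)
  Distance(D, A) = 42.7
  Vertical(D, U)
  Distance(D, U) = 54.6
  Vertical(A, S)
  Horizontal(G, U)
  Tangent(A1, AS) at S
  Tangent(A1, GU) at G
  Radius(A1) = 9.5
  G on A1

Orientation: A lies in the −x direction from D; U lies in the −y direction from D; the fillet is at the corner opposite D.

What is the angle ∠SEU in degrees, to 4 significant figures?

164.0°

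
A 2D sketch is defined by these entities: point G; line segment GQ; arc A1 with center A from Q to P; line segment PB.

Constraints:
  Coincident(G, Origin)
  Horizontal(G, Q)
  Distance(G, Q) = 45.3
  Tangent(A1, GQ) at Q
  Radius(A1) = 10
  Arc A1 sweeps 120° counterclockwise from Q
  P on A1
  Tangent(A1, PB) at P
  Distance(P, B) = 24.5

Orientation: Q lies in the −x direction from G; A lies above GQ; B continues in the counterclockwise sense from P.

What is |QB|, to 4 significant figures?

36.40

On A1, Q sits at bearing -90° from A; a 120° counterclockwise sweep puts P at bearing 30°, so P = A + 10.0·(cos 30°, sin 30°) = (-36.64, 15.00). A1 meets PB tangentially, so AP is at right angles to PB, so PB runs along (−sin 30°, cos 30°); with |PB| = 24.5, B = (-48.89, 36.22). Then |QB| = |B − Q| = 36.40.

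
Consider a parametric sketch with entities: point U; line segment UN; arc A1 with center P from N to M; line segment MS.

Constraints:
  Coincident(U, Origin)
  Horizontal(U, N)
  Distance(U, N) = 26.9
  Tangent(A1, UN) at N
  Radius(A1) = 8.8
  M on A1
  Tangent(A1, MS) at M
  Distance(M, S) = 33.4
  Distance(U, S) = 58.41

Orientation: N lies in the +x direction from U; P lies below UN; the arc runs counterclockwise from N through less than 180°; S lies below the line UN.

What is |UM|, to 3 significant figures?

25.3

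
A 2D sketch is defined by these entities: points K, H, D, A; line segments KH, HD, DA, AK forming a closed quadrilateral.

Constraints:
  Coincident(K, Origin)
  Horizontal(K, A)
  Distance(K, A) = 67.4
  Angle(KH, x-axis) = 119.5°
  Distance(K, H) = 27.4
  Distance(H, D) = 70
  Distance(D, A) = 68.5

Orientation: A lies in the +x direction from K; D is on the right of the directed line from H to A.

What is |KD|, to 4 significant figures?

42.99

K is at the origin; K and A share the same y with |KA| = 67.4 and A in +x, so A = (67.4, 0). KH runs at 119.5° with |KH| = 27.4, so H = (-13.49, 23.85). D is determined by |HD| = 70.0 and |DA| = 68.5 together: it lies at the intersection of circle(H, 70.0) and circle(A, 68.5). With |HA| = 84.33, the foot of the radical line on HA is 43.40 from H and the perpendicular offset is √(70.0² − 43.40²) = 54.92. Taking the right-of-HA solution: D = (12.60, -41.11).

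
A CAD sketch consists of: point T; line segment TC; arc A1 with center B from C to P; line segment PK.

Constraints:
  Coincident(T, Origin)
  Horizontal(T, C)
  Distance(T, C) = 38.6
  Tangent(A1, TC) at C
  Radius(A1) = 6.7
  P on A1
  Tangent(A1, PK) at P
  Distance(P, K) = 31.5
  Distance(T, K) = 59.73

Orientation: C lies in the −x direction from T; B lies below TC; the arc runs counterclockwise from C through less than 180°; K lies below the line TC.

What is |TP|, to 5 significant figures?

45.767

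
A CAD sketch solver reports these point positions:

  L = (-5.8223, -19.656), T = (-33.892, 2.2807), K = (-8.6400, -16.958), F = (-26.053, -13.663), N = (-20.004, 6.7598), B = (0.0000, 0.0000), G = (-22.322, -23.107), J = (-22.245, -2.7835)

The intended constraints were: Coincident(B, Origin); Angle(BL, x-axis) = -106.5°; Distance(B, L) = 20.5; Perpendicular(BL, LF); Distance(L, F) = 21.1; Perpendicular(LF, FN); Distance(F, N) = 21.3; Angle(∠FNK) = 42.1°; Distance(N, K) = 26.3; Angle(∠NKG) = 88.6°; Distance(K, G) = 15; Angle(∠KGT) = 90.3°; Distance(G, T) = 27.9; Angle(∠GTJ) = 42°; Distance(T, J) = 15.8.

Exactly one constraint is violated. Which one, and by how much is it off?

Distance(T, J) = 15.8 — off by 3.10.

B = (0.00, 0.00) ✓; BL at -106.5° ✓; |BL| = 20.50 ✓; ∠(BL, LF) = 90.00° ✓; |LF| = 21.10 ✓; ∠(LF, FN) = 90.00° ✓; |FN| = 21.30 ✓; ∠FNK = 42.10° ✓; |NK| = 26.30 ✓; ∠NKG = 88.60° ✓; |KG| = 15.00 ✓; ∠KGT = 90.30° ✓; |GT| = 27.90 ✓; ∠GTJ = 42.00° ✓; |TJ| = 12.70 ✗.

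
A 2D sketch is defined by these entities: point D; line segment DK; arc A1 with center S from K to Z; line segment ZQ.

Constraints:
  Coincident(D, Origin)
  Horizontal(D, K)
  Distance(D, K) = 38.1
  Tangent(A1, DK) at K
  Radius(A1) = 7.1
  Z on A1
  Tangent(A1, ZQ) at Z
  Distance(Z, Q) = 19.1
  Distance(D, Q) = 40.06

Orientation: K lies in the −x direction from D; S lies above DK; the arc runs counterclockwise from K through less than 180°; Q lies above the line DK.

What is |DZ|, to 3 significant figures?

31.8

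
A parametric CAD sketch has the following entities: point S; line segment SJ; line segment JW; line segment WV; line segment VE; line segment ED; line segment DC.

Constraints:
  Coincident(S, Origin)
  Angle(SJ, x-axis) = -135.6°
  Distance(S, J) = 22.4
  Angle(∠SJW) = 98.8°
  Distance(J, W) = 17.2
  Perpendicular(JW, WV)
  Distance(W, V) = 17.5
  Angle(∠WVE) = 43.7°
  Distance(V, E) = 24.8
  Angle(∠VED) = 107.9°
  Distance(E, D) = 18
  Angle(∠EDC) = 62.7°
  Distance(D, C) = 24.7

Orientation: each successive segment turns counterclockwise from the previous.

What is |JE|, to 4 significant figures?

0.4346

JW is perpendicular to WV, so WV runs at 35.60°; with |WV| = 17.5, V = (8.238, -19.47). ∠WVE = 43.7° gives VE at 171.9° from the x-axis; with |VE| = 24.8, E = (-16.31, -15.98). Then |JE| = |E − J| = 0.4346.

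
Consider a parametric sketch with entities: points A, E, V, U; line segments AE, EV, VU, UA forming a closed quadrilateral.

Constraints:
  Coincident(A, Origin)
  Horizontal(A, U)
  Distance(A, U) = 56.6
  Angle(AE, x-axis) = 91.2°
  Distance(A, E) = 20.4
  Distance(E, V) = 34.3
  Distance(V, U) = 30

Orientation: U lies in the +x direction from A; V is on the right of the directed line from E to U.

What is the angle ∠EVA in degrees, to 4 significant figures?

36.45°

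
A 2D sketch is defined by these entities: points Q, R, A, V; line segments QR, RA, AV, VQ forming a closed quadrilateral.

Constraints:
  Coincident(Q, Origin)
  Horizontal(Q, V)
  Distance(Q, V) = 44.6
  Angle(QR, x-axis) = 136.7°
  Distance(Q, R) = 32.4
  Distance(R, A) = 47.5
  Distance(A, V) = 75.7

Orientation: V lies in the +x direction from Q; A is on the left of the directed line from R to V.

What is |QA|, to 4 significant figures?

62.43

Q is at the origin; QV is horizontal with |QV| = 44.6 and V in +x, so V = (44.6, 0). QR runs at 136.7° with |QR| = 32.4, so R = (-23.58, 22.22). A is determined by |RA| = 47.5 and |AV| = 75.7 together: it lies at the intersection of circle(R, 47.5) and circle(V, 75.7). With |RV| = 71.71, the foot of the radical line on RV is 11.63 from R and the perpendicular offset is √(47.5² − 11.63²) = 46.05. Taking the left-of-RV solution: A = (1.749, 62.40).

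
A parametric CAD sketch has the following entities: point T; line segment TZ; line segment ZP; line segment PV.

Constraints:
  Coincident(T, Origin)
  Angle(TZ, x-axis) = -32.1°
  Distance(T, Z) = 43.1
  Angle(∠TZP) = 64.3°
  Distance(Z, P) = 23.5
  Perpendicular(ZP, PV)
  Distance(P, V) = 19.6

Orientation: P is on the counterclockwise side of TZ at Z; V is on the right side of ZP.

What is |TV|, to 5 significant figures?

58.634

T is at the origin; TZ runs at -32.1° with length 43.1, so Z = 43.1·(cos -32.1°, sin -32.1°) = (36.511, -22.903). ∠TZP = 64.3°, so ZP runs at -32.1° + (180° − 64.3°) = 83.600° from the x-axis; with |ZP| = 23.5, P = Z + 23.5·(cos 83.600°, sin 83.600°) = (39.130, 0.45027). ZP is perpendicular to PV; with |PV| = 19.6 on the right of ZP, V = P + 19.6·(0.99377, -0.11147) = (58.608, -1.7345). Then |TV| = |V − T| = 58.634.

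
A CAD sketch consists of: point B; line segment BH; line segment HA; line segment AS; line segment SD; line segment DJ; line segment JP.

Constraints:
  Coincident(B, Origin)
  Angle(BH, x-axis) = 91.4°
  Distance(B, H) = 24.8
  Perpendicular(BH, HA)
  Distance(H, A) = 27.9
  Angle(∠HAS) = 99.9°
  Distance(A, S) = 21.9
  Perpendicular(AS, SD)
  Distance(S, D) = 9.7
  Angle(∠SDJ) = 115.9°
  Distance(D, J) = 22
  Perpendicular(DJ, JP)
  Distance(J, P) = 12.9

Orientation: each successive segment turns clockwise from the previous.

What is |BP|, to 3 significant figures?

33.4

∠SDJ = 115.9° gives DJ at 127° from the x-axis; with |DJ| = 22.0, J = (8.76, 19.6). The perpendicularity gives JP at right angles to DJ, so JP runs at 37.2°; with |JP| = 12.9, P = (19.0, 27.4). Then |BP| = |P − B| = 33.4.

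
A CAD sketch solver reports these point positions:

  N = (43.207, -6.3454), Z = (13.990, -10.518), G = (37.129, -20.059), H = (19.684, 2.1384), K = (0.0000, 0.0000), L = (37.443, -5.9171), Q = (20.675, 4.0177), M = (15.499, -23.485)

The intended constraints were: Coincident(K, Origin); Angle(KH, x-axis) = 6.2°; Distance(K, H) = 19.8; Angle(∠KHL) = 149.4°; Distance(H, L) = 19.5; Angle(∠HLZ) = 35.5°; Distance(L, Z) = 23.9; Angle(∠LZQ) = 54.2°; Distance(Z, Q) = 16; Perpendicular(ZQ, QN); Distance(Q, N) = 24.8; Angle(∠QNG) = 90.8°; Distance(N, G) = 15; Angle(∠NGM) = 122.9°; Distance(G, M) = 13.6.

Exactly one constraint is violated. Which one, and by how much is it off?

Distance(G, M) = 13.6 — off by 8.30.

K = (0.00, 0.00) ✓; KH at 6.200° ✓; |KH| = 19.80 ✓; ∠KHL = 149.4° ✓; |HL| = 19.50 ✓; ∠HLZ = 35.50° ✓; |LZ| = 23.90 ✓; ∠LZQ = 54.20° ✓; |ZQ| = 16.00 ✓; ∠(ZQ, QN) = 90.00° ✓; |QN| = 24.80 ✓; ∠QNG = 90.80° ✓; |NG| = 15.00 ✓; ∠NGM = 122.9° ✓; |GM| = 21.90 ✗.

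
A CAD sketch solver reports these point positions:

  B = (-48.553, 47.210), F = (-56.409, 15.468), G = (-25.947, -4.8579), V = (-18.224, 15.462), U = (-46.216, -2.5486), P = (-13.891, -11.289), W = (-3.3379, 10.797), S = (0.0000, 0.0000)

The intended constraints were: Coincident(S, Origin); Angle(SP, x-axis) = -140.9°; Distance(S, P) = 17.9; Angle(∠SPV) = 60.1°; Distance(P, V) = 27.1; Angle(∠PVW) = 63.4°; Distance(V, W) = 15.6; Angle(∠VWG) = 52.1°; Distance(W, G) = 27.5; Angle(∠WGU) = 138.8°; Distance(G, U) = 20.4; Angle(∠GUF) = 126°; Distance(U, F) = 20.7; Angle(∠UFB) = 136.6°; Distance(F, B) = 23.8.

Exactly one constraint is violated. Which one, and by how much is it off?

Distance(F, B) = 23.8 — off by 8.90.

S = (0.00, 0.00) ✓; SP at -140.9° ✓; |SP| = 17.90 ✓; ∠SPV = 60.10° ✓; |PV| = 27.10 ✓; ∠PVW = 63.40° ✓; |VW| = 15.60 ✓; ∠VWG = 52.10° ✓; |WG| = 27.50 ✓; ∠WGU = 138.8° ✓; |GU| = 20.40 ✓; ∠GUF = 126.0° ✓; |UF| = 20.70 ✓; ∠UFB = 136.6° ✓; |FB| = 32.70 ✗.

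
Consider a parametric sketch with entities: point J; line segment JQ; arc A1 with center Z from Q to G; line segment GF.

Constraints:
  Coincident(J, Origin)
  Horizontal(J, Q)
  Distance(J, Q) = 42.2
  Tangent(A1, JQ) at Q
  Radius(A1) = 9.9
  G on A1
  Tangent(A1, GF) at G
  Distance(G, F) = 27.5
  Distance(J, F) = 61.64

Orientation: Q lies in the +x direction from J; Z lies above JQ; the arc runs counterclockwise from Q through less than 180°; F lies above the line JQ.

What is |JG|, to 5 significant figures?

53.214

Checks: |ZG| = 9.900 ✓; ∠(ZG, GF) = 90.00° ✓; |GF| = 27.50 ✓; |JF| = 61.64 ✓.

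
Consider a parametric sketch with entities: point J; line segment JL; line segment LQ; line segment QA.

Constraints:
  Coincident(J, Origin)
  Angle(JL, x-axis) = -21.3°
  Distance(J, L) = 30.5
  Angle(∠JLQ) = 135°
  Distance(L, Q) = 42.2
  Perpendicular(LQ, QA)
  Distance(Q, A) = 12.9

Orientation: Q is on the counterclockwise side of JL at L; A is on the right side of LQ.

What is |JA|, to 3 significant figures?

72.5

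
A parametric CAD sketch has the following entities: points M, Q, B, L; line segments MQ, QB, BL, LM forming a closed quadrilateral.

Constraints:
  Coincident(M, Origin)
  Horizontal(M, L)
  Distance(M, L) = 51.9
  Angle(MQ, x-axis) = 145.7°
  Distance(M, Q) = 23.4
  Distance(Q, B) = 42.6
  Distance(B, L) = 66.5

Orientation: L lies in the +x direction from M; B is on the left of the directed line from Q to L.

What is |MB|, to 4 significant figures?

48.06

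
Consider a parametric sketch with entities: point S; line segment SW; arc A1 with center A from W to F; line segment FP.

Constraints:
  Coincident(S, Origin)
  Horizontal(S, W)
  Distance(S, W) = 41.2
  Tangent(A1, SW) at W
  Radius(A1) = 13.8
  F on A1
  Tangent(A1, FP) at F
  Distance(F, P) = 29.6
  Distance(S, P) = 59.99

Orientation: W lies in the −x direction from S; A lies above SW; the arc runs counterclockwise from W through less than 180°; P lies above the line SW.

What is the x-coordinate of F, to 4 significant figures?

-28.20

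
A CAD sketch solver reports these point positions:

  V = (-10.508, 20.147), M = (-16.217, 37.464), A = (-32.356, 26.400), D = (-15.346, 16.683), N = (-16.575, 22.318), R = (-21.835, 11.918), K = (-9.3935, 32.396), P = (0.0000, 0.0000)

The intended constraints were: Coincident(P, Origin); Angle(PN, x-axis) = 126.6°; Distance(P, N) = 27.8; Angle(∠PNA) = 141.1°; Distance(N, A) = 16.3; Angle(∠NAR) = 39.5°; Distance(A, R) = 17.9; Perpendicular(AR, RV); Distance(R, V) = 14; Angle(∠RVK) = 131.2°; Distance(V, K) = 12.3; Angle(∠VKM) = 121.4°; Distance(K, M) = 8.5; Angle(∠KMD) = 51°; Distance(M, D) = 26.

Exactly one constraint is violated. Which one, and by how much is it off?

Distance(M, D) = 26 — off by 5.20.

P = (0.00, 0.00) ✓; PN at 126.6° ✓; |PN| = 27.80 ✓; ∠PNA = 141.1° ✓; |NA| = 16.30 ✓; ∠NAR = 39.50° ✓; |AR| = 17.90 ✓; ∠(AR, RV) = 90.00° ✓; |RV| = 14.00 ✓; ∠RVK = 131.2° ✓; |VK| = 12.30 ✓; ∠VKM = 121.4° ✓; |KM| = 8.500 ✓; ∠KMD = 51.00° ✓; |MD| = 20.80 ✗.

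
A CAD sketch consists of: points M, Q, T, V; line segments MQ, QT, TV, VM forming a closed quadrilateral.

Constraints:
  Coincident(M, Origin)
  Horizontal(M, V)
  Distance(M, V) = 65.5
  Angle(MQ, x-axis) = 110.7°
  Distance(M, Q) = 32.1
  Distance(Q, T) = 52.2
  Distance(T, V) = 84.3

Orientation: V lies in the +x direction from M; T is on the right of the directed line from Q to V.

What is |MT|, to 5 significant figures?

27.115

Checks: |QT| = 52.20 ✓; |TV| = 84.30 ✓.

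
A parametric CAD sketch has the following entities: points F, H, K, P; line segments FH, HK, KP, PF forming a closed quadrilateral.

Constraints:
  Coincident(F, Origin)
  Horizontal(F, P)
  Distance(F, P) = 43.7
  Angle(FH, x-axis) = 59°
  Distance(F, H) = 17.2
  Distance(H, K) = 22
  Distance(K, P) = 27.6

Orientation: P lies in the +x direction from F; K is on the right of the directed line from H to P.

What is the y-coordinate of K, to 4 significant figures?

-5.805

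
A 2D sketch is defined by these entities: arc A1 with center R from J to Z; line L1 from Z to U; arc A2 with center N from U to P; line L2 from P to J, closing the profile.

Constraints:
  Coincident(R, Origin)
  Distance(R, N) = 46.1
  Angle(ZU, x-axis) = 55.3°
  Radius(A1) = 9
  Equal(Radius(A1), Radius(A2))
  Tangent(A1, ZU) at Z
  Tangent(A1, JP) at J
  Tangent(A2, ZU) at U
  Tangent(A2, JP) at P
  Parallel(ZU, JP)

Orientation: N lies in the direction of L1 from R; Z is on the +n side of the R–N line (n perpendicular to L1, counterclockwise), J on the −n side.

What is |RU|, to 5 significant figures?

46.970

The slot axis is L1's direction at 55.3°, so u = (cos 55.3°, sin 55.3°) = (0.56928, 0.82214) and n = (−sin 55.3°, cos 55.3°) = (-0.82214, 0.56928). R is at the origin and N lies 46.1 along u from R, so N = 46.1·u = (26.244, 37.901). Tangency of A1 to both parallel lines with radius 9.0 puts Z and J at R ± 9.0·n: Z = (-7.3993, 5.1235), J = (7.3993, -5.1235). Equal radii place U and P the same way about N: U = N + 9.0·n = (18.844, 43.024), P = N − 9.0·n = (33.643, 32.777). Then |RU| = |U − R| = 46.970.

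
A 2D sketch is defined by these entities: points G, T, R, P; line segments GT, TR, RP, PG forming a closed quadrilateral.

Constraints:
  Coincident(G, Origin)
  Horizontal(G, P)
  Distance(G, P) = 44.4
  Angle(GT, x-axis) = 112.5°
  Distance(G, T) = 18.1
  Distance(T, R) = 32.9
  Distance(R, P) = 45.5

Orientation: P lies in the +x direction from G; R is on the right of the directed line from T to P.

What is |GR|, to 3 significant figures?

15.2

G is at the origin; G and P share the same y with |GP| = 44.4 and P in +x, so P = (44.4, 0). GT runs at 112.5° with |GT| = 18.1, so T = (-6.93, 16.7). R is determined by |TR| = 32.9 and |RP| = 45.5 together: it lies at the intersection of circle(T, 32.9) and circle(P, 45.5). With |TP| = 54.0, the foot of the radical line on TP is 17.8 from T and the perpendicular offset is √(32.9² − 17.8²) = 27.6. Taking the right-of-TP solution: R = (1.47, -15.1).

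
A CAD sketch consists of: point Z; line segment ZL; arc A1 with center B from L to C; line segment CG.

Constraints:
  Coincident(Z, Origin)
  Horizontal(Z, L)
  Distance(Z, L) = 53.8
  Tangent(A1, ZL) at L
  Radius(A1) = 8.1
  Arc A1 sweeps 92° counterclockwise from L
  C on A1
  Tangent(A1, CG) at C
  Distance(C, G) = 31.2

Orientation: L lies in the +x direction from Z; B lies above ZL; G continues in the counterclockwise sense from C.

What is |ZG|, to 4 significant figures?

72.54

Z is at the origin; ZL is horizontal with |ZL| = 53.8 and L on the +x side, so L = (53.80, 0.000). Tangency of A1 to ZL means the radius BL is perpendicular to ZL, so B = L + (0, 8.1) = (53.80, 8.100). On A1, L sits at bearing -90° from B; a 92° counterclockwise sweep puts C at bearing 2°, so C = B + 8.1·(cos 2°, sin 2°) = (61.90, 8.383). The tangent condition forces BC to be normal to CG, so CG runs along (−sin 2°, cos 2°); with |CG| = 31.2, G = (60.81, 39.56). Then |ZG| = |G − Z| = 72.54.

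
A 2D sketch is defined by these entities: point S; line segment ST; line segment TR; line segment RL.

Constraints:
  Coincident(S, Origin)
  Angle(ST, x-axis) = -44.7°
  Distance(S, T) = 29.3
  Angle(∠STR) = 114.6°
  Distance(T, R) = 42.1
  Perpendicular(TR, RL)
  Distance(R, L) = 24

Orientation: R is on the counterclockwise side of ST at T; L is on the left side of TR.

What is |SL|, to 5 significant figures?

54.361

∠STR = 114.6°, so TR runs at -44.7° + (180° − 114.6°) = 20.700° from the x-axis; with |TR| = 42.1, R = T + 42.1·(cos 20.700°, sin 20.700°) = (60.209, -5.7282). TR ⟂ RL; with |RL| = 24.0 on the left of TR, L = R + 24.0·(-0.35347, 0.93544) = (51.725, 16.722). Then |SL| = |L − S| = 54.361.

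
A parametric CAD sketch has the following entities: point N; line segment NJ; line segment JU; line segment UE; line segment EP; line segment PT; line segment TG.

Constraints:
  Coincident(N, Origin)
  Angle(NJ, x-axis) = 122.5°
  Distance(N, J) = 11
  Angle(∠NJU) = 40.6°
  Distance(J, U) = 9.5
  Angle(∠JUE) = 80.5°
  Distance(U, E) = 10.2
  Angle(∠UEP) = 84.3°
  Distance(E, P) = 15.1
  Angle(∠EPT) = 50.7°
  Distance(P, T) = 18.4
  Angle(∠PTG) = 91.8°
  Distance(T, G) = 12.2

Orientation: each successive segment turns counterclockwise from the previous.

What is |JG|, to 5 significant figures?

16.436

N is at the origin; NJ runs at 122.5° with length 11.0, so J = (-5.9103, 9.2773). ∠NJU = 40.6° gives JU at -98.100° from the x-axis; with |JU| = 9.5, U = (-7.2489, -0.12792). ∠JUE = 80.5° gives UE at 1.4000° from the x-axis; with |UE| = 10.2, E = (2.9481, 0.12129). ∠UEP = 84.3° gives EP at 97.100° from the x-axis; with |EP| = 15.1, P = (1.0817, 15.106). ∠EPT = 50.7° gives PT at -133.60° from the x-axis; with |PT| = 18.4, T = (-11.607, 1.7807). ∠PTG = 91.8° gives TG at -45.400° from the x-axis; with |TG| = 12.2, G = (-3.0410, -6.9060). Then |JG| = |G − J| = 16.436.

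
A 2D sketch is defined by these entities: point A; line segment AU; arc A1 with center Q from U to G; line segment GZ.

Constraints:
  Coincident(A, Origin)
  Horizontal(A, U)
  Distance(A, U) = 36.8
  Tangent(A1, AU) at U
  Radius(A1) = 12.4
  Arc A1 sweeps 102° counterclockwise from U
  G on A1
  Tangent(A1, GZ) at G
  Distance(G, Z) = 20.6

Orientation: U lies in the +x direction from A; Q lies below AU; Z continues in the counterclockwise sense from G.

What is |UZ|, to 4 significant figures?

35.99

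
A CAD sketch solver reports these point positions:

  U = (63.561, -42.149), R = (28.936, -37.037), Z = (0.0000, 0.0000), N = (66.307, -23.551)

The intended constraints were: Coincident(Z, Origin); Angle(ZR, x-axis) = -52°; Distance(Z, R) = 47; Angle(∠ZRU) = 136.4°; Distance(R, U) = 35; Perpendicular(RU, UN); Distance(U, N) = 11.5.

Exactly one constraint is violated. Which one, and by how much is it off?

Distance(U, N) = 11.5 — off by 7.30.

Z = (0.00, 0.00) ✓; ZR at -52.00° ✓; |ZR| = 47.00 ✓; ∠ZRU = 136.4° ✓; |RU| = 35.00 ✓; ∠(RU, UN) = 90.00° ✓; |UN| = 18.80 ✗.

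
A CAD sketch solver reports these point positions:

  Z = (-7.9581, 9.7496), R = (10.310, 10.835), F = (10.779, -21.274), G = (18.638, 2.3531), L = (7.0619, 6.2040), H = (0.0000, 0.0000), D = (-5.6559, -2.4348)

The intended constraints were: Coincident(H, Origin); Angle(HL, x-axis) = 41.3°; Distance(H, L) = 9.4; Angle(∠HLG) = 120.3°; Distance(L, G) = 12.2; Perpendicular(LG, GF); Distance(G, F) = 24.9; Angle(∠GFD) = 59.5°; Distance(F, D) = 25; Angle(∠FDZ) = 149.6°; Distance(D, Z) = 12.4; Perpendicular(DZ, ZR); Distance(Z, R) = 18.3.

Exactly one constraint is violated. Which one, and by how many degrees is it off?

Perpendicular(DZ, ZR) — off by 7.30°.

H = (0.00, 0.00) ✓; HL at 41.30° ✓; |HL| = 9.400 ✓; ∠HLG = 120.3° ✓; |LG| = 12.20 ✓; ∠(LG, GF) = 90.00° ✓; |GF| = 24.90 ✓; ∠GFD = 59.50° ✓; |FD| = 25.00 ✓; ∠FDZ = 149.6° ✓; |DZ| = 12.40 ✓; ∠(DZ, ZR) = 97.30° ✗; |ZR| = 18.30 ✓.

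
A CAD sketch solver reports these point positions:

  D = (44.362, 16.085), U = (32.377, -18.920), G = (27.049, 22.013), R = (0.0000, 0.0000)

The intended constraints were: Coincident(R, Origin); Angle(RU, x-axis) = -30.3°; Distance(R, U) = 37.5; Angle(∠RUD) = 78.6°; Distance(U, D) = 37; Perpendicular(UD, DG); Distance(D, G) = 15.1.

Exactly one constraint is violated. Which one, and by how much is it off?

Distance(D, G) = 15.1 — off by 3.20.

R = (0.00, 0.00) ✓; RU at -30.30° ✓; |RU| = 37.50 ✓; ∠RUD = 78.60° ✓; |UD| = 37.00 ✓; ∠(UD, DG) = 90.00° ✓; |DG| = 18.30 ✗.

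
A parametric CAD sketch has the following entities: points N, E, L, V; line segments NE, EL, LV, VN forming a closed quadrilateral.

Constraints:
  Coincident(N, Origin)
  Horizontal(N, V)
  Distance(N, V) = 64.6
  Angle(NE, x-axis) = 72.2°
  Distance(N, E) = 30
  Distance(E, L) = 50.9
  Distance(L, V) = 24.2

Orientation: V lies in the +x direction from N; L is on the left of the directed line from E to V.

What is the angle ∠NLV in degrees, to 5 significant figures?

79.714°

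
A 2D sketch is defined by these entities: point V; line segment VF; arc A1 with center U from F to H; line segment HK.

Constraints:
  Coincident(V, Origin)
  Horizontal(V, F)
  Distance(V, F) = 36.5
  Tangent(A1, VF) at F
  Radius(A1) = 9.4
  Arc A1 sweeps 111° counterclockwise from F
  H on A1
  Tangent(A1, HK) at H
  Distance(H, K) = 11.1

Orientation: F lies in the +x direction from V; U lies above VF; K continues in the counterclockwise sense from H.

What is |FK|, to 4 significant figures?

23.62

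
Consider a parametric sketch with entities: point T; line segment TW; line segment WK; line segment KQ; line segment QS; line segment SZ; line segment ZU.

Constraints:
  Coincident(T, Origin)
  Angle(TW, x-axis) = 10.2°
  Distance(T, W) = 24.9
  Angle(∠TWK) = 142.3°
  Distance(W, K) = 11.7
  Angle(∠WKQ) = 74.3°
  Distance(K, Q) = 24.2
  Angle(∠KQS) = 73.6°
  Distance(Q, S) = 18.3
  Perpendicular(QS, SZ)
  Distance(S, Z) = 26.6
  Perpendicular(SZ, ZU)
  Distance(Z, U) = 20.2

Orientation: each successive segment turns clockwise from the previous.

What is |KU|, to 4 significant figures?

9.366

T is at the origin; TW runs at 10.2° with length 24.9, so W = (24.51, 4.409). ∠TWK = 142.3° gives WK at -27.50° from the x-axis; with |WK| = 11.7, K = (34.88, -0.9930). ∠WKQ = 74.3° gives KQ at -133.2° from the x-axis; with |KQ| = 24.2, Q = (18.32, -18.63). ∠KQS = 73.6° gives QS at 120.4° from the x-axis; with |QS| = 18.3, S = (9.058, -2.850). QS ⟂ SZ, so SZ runs at 30.40°; with |SZ| = 26.6, Z = (32.00, 10.61). SZ ⟂ ZU, so ZU runs at -59.60°; with |ZU| = 20.2, U = (42.22, -6.812). Then |KU| = |U − K| = 9.366.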